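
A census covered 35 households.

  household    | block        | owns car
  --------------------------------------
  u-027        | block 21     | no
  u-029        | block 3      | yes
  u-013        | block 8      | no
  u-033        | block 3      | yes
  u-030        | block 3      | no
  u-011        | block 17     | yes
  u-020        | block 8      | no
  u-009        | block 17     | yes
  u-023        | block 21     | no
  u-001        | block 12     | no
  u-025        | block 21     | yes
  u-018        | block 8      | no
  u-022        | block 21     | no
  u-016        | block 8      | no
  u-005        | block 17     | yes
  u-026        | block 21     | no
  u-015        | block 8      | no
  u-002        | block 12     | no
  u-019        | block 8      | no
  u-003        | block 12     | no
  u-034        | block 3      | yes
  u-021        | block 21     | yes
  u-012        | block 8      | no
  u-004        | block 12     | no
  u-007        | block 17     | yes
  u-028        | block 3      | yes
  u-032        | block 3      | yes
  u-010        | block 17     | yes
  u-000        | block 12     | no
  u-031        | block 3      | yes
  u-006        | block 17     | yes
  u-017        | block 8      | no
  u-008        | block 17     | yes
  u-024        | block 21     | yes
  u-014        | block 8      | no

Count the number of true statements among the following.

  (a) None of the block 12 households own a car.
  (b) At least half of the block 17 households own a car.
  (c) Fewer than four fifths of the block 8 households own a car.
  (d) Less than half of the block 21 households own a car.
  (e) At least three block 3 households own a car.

(a) block 12: |A| = 5, |A ∩ B| = 0; needs A ∩ B = ∅ (|A ∩ B| = 0) — true.
(b) block 17: |A| = 7, |A ∩ B| = 7; needs |A ∩ B| ≥ |A ∖ B| — true.
(c) block 8: |A| = 9, |A ∩ B| = 0; needs |A ∩ B| / |A| < 4/5 — true.
(d) block 21: |A| = 7, |A ∩ B| = 3; needs |A ∩ B| < |A ∖ B| — true.
(e) block 3: |A| = 7, |A ∩ B| = 6; needs |A ∩ B| ≥ 3 — true.

5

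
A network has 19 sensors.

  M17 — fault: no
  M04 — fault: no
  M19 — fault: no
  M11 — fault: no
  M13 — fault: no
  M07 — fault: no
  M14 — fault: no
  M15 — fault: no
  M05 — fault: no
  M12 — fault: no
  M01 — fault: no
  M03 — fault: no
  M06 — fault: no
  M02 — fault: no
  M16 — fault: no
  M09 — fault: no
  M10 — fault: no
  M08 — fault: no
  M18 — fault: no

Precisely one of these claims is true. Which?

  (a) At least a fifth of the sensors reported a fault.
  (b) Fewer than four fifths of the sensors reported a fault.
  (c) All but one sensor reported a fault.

(b)

|A| = 19, |A ∩ B| = 0, |A ∖ B| = 19.
(a) requires |A ∩ B| / |A| ≥ 1/5: false.
(b) requires |A ∩ B| / |A| < 4/5: true.
(c) requires |A ∖ B| = 1: false.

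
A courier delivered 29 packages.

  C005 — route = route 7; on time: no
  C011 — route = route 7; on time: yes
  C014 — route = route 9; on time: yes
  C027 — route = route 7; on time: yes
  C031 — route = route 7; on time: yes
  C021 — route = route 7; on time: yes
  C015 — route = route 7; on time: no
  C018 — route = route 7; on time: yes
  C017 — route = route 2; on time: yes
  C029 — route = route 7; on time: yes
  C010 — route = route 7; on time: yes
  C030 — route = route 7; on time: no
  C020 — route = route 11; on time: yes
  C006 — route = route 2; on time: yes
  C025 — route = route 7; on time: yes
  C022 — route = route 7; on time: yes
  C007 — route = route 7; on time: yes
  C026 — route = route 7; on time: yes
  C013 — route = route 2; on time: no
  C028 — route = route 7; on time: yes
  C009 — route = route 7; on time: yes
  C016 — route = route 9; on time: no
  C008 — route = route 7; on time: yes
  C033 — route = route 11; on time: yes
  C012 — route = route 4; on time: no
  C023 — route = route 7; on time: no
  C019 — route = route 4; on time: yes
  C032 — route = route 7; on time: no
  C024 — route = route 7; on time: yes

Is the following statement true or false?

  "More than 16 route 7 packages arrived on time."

The determiner here denotes the relation: |A ∩ B| > 16.
|A| = 20, |A ∩ B| = 15, |A ∖ B| = 5.
|A ∩ B| = 15, so the statement is false.

False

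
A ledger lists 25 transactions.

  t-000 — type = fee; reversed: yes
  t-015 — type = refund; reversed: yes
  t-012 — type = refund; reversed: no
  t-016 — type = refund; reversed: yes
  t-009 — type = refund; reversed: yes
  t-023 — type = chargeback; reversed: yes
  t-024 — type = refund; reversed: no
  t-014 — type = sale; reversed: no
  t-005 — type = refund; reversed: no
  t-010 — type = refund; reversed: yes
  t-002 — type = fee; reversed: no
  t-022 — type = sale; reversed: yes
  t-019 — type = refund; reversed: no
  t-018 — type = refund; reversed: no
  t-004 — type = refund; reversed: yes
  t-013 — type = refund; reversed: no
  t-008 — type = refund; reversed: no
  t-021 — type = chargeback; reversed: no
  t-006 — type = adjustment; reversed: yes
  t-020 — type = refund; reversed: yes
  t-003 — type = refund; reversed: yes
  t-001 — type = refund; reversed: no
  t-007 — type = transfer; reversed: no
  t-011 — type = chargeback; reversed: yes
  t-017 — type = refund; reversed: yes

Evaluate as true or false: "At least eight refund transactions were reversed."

Truth condition: |A ∩ B| ≥ 8.
|A| = 16, |A ∩ B| = 8, |A ∖ B| = 8.
|A ∩ B| = 8, so the statement is true.

True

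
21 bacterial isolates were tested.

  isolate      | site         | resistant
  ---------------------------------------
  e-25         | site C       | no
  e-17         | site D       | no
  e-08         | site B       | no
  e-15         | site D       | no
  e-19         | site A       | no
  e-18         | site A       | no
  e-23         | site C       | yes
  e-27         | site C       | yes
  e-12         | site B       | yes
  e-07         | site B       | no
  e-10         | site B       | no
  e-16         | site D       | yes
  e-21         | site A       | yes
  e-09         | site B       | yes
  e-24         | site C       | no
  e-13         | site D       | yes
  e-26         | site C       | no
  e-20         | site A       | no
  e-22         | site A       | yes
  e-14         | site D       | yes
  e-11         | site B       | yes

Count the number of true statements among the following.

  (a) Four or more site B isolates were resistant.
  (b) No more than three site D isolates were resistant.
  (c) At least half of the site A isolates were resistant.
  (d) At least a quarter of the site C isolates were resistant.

(a) site B: |A| = 6, |A ∩ B| = 3; needs |A ∩ B| ≥ 4 — false.
(b) site D: |A| = 5, |A ∩ B| = 3; needs |A ∩ B| ≤ 3 — true.
(c) site A: |A| = 5, |A ∩ B| = 2; needs |A ∩ B| ≥ |A ∖ B| — false.
(d) site C: |A| = 5, |A ∩ B| = 2; needs |A ∩ B| / |A| ≥ 1/4 — true.

2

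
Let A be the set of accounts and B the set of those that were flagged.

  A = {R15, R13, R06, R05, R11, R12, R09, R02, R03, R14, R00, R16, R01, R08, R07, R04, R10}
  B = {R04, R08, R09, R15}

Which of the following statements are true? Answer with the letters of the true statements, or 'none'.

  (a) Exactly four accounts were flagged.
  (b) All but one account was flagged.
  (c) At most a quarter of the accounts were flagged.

(a), (c)

|A| = 17, |A ∩ B| = 4, |A ∖ B| = 13.
(a) |A ∩ B| = 4: holds.
(b) |A ∖ B| = 1: fails.
(c) |A ∩ B| / |A| ≤ 1/4: holds.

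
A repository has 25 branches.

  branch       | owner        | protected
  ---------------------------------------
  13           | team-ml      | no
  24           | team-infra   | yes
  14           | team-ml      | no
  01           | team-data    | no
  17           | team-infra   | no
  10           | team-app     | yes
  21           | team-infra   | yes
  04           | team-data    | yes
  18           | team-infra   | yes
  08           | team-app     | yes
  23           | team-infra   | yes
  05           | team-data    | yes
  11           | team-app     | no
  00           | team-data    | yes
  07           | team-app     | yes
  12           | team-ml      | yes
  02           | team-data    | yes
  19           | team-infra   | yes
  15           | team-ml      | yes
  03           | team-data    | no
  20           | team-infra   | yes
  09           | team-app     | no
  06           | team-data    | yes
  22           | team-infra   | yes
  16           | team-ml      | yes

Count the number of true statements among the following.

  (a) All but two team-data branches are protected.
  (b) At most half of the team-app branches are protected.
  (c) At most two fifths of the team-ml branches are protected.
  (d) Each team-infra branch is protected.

(a) team-data: |A| = 7, |A ∩ B| = 5; needs |A ∖ B| = 2 — true.
(b) team-app: |A| = 5, |A ∩ B| = 3; needs |A ∩ B| ≤ |A ∖ B| — false.
(c) team-ml: |A| = 5, |A ∩ B| = 3; needs |A ∩ B| / |A| ≤ 2/5 — false.
(d) team-infra: |A| = 8, |A ∩ B| = 7; needs A ⊆ B, i.e. every element of A is in B (|A ∖ B| = 0) — false.

1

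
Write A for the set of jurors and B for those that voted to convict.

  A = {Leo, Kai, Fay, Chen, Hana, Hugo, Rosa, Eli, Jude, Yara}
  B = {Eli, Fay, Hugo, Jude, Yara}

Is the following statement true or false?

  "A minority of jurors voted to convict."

The determiner here denotes the relation: |A ∩ B| < |A ∖ B|.
A (the restrictor) = {Leo, Kai, Fay, Chen, Hana, Hugo, Rosa, Eli, Jude, Yara}, |A| = 10.
A ∩ B = {Fay, Hugo, Eli, Jude, Yara}, so |A ∩ B| = 5.
A ∖ B = {Leo, Kai, Chen, Hana, Rosa}, so |A ∖ B| = 5.
5 = 5, so the statement is false.

False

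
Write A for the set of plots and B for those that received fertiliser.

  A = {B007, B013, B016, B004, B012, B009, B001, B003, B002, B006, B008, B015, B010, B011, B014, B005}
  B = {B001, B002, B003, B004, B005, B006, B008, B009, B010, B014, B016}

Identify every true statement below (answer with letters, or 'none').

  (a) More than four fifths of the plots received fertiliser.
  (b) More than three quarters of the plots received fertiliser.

|A| = 16, |A ∩ B| = 11, |A ∖ B| = 5.
(a) |A ∩ B| / |A| > 4/5: fails.
(b) |A ∩ B| / |A| > 3/4: fails.

none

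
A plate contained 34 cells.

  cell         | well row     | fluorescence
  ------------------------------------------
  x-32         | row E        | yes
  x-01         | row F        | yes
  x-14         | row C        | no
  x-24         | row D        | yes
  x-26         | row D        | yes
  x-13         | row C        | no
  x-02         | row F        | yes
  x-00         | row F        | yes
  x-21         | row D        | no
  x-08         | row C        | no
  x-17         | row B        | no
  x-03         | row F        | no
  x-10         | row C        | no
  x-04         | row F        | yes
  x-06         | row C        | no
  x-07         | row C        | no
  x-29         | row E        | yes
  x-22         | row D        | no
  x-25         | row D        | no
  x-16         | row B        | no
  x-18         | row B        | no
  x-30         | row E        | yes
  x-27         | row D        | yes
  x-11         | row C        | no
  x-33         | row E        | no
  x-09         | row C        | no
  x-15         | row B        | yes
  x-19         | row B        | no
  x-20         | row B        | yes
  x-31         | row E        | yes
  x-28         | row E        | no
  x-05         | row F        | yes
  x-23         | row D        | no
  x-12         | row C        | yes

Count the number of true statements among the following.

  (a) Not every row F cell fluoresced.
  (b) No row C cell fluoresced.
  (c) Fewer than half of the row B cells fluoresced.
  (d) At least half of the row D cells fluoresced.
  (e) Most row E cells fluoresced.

3

(a) row F: |A| = 6, |A ∩ B| = 5; needs A ⊄ B (|A ∖ B| ≥ 1) — true.
(b) row C: |A| = 9, |A ∩ B| = 1; needs A ∩ B = ∅ (|A ∩ B| = 0) — false.
(c) row B: |A| = 6, |A ∩ B| = 2; needs |A ∩ B| < |A ∖ B| — true.
(d) row D: |A| = 7, |A ∩ B| = 3; needs |A ∩ B| ≥ |A ∖ B| — false.
(e) row E: |A| = 6, |A ∩ B| = 4; needs |A ∩ B| > |A ∖ B| — true.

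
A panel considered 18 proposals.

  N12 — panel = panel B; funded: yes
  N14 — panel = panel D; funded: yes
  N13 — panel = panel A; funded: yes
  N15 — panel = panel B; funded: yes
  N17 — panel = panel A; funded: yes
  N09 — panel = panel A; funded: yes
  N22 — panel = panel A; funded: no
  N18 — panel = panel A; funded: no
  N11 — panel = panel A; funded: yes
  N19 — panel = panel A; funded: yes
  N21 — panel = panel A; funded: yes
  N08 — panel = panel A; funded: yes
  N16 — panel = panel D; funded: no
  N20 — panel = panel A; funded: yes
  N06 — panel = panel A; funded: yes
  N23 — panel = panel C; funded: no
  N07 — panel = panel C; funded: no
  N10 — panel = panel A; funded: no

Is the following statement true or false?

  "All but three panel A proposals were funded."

True

'All but three panel A proposals were funded' holds iff |A ∖ B| = 3.
A (the restrictor) = {N13, N17, N09, N22, N18, N11, N19, N21, N08, N20, N06, N10}, |A| = 12.
A ∖ B = {N22, N18, N10}, so |A ∖ B| = 3.
|A ∖ B| = 3, so the statement is true.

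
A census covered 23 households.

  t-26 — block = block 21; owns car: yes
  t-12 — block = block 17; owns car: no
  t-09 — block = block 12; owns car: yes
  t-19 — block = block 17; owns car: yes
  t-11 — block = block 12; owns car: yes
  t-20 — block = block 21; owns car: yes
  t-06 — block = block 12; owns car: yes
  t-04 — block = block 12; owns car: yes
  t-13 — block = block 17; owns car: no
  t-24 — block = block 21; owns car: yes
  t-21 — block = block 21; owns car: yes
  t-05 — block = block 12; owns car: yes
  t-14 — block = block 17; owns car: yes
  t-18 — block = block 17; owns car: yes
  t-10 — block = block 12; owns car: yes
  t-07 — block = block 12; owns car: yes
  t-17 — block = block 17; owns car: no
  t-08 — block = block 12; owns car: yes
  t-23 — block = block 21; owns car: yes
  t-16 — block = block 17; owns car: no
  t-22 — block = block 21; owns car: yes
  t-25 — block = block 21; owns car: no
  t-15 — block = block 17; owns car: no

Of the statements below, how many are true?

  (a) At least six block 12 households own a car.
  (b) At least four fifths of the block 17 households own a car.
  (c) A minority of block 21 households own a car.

(a) block 12: |A| = 8, |A ∩ B| = 8; needs |A ∩ B| ≥ 6 — true.
(b) block 17: |A| = 8, |A ∩ B| = 3; needs |A ∩ B| / |A| ≥ 4/5 — false.
(c) block 21: |A| = 7, |A ∩ B| = 6; needs |A ∩ B| < |A ∖ B| — false.

1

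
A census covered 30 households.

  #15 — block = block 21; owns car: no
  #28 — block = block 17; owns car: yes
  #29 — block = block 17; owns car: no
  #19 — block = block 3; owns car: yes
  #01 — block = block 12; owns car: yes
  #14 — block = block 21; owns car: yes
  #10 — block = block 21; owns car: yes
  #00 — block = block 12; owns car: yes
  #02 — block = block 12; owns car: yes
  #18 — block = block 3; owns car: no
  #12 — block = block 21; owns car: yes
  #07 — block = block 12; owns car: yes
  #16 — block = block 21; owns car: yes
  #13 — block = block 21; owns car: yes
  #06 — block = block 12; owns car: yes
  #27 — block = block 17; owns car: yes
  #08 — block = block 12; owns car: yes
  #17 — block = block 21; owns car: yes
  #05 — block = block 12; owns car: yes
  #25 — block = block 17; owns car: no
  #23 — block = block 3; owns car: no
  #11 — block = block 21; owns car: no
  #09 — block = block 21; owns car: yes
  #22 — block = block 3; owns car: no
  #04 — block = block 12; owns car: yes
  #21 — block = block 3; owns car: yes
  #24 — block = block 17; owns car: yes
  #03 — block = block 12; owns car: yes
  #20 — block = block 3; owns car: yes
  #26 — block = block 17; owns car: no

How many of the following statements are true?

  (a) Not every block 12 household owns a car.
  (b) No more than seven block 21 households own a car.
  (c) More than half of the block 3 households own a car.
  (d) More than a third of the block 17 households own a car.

2

(a) block 12: |A| = 9, |A ∩ B| = 9; needs A ⊄ B (|A ∖ B| ≥ 1) — false.
(b) block 21: |A| = 9, |A ∩ B| = 7; needs |A ∩ B| ≤ 7 — true.
(c) block 3: |A| = 6, |A ∩ B| = 3; needs |A ∩ B| > |A ∖ B| — false.
(d) block 17: |A| = 6, |A ∩ B| = 3; needs |A ∩ B| / |A| > 1/3 — true.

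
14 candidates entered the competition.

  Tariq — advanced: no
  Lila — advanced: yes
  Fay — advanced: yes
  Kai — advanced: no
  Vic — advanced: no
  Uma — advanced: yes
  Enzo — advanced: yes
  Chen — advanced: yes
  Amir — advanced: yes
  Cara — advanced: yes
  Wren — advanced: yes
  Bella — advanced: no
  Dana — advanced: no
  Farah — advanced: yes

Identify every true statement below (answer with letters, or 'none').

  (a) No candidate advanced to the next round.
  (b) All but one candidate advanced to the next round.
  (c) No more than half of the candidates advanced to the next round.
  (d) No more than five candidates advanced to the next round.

none

|A| = 14, |A ∩ B| = 9, |A ∖ B| = 5.
(a) A ∩ B = ∅ (|A ∩ B| = 0): fails.
(b) |A ∖ B| = 1: fails.
(c) |A ∩ B| ≤ |A ∖ B|: fails.
(d) |A ∩ B| ≤ 5: fails.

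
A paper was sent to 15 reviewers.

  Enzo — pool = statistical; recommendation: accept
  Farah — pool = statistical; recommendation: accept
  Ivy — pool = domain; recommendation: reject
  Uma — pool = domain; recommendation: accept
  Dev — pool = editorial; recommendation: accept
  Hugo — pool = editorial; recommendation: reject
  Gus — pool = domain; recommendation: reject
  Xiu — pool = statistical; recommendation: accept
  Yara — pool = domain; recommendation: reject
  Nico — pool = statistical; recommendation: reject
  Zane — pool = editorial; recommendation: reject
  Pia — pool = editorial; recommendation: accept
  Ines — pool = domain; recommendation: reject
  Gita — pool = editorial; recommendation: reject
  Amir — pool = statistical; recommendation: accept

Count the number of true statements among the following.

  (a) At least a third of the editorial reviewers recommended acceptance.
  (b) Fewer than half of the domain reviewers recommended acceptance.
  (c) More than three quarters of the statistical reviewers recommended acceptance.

3

(a) editorial: |A| = 5, |A ∩ B| = 2; needs |A ∩ B| / |A| ≥ 1/3 — true.
(b) domain: |A| = 5, |A ∩ B| = 1; needs |A ∩ B| < |A ∖ B| — true.
(c) statistical: |A| = 5, |A ∩ B| = 4; needs |A ∩ B| / |A| > 3/4 — true.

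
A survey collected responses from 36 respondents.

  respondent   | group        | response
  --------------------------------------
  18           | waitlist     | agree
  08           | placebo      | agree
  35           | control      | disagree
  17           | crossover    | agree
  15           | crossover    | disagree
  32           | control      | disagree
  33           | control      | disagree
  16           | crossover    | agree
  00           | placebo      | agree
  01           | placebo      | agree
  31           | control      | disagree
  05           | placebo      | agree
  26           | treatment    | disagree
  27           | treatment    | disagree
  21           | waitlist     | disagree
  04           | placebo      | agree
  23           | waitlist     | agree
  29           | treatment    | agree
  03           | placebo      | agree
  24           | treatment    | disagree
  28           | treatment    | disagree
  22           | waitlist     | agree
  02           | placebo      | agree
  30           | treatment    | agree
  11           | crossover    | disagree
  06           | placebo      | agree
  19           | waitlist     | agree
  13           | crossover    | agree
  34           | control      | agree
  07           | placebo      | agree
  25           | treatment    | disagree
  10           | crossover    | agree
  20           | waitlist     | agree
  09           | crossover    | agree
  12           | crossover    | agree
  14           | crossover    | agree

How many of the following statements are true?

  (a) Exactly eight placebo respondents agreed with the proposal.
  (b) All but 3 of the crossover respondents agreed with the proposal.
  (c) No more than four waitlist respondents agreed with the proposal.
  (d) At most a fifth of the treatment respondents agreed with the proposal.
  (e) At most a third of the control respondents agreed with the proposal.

(a) placebo: |A| = 9, |A ∩ B| = 9; needs |A ∩ B| = 8 — false.
(b) crossover: |A| = 9, |A ∩ B| = 7; needs |A ∖ B| = 3 — false.
(c) waitlist: |A| = 6, |A ∩ B| = 5; needs |A ∩ B| ≤ 4 — false.
(d) treatment: |A| = 7, |A ∩ B| = 2; needs |A ∩ B| / |A| ≤ 1/5 — false.
(e) control: |A| = 5, |A ∩ B| = 1; needs |A ∩ B| / |A| ≤ 1/3 — true.

1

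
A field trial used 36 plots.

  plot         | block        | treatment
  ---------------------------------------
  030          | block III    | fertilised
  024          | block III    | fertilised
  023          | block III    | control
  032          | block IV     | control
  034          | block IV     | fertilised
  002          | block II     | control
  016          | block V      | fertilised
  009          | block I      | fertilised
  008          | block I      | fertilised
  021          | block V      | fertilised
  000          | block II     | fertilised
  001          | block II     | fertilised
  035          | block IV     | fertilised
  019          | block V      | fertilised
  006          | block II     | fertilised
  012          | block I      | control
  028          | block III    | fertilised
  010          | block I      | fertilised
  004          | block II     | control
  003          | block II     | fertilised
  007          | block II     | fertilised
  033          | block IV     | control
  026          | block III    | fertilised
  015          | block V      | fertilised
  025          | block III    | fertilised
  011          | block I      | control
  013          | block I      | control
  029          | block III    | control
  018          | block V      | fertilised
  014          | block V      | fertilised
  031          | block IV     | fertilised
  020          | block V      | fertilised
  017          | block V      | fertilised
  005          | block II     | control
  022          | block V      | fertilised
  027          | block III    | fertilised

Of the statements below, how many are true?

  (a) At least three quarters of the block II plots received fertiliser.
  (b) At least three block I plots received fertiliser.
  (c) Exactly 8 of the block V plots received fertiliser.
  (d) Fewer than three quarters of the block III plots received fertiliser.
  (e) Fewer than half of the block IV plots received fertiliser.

(a) block II: |A| = 8, |A ∩ B| = 5; needs |A ∩ B| / |A| ≥ 3/4 — false.
(b) block I: |A| = 6, |A ∩ B| = 3; needs |A ∩ B| ≥ 3 — true.
(c) block V: |A| = 9, |A ∩ B| = 9; needs |A ∩ B| = 8 — false.
(d) block III: |A| = 8, |A ∩ B| = 6; needs |A ∩ B| / |A| < 3/4 — false.
(e) block IV: |A| = 5, |A ∩ B| = 3; needs |A ∩ B| < |A ∖ B| — false.

1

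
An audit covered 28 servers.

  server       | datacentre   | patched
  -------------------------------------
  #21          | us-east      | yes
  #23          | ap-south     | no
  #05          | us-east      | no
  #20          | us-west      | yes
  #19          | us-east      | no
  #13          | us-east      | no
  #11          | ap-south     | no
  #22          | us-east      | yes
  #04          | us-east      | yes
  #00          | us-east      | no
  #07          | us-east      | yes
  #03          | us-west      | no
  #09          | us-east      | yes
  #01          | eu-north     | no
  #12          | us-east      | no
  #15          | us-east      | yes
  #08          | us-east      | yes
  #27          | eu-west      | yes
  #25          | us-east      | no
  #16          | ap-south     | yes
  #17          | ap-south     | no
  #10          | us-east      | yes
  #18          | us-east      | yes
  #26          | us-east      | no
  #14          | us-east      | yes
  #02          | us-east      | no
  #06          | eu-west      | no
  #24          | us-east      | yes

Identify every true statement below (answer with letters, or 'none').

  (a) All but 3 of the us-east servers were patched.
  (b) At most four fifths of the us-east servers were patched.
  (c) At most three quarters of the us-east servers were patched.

(b), (c)

|A| = 19, |A ∩ B| = 11, |A ∖ B| = 8.
(a) |A ∖ B| = 3: fails.
(b) |A ∩ B| / |A| ≤ 4/5: holds.
(c) |A ∩ B| / |A| ≤ 3/4: holds.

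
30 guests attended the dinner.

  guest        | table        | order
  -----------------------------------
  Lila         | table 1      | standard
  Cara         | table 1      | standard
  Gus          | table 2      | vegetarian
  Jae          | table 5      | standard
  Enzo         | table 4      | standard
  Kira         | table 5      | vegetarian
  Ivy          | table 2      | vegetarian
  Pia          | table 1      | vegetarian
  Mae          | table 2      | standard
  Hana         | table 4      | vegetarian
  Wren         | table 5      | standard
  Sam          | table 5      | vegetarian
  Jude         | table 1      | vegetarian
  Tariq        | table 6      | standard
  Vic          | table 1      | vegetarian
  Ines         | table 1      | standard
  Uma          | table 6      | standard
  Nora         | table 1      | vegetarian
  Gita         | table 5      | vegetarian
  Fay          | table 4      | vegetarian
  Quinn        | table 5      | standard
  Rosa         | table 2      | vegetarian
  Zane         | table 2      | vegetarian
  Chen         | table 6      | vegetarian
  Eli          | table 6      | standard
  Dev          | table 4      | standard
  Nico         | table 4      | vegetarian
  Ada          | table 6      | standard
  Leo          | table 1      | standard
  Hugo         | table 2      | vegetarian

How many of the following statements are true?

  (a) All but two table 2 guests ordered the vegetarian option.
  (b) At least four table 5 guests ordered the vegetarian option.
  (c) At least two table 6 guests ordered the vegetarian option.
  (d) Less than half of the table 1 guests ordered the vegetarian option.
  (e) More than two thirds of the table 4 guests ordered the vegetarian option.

(a) table 2: |A| = 6, |A ∩ B| = 5; needs |A ∖ B| = 2 — false.
(b) table 5: |A| = 6, |A ∩ B| = 3; needs |A ∩ B| ≥ 4 — false.
(c) table 6: |A| = 5, |A ∩ B| = 1; needs |A ∩ B| ≥ 2 — false.
(d) table 1: |A| = 8, |A ∩ B| = 4; needs |A ∩ B| < |A ∖ B| — false.
(e) table 4: |A| = 5, |A ∩ B| = 3; needs |A ∩ B| / |A| > 2/3 — false.

0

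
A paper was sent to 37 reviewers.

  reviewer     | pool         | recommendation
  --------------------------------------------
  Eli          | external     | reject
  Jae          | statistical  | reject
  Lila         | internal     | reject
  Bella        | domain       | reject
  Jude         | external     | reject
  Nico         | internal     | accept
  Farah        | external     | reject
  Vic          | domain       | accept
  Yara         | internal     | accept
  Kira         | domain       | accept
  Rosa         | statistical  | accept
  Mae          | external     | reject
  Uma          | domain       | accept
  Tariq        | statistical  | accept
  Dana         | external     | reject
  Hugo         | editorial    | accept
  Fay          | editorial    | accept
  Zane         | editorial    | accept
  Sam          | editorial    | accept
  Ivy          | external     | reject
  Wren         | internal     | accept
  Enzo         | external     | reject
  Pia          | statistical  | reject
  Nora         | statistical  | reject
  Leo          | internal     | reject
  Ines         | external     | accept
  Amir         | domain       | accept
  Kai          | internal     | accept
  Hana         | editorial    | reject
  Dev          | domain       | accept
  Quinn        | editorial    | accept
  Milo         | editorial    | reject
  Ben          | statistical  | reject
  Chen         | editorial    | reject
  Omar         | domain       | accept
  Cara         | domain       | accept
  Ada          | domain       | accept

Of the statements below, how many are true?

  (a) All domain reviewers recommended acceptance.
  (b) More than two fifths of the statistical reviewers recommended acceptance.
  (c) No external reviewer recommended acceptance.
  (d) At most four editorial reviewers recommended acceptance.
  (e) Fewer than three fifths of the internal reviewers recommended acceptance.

(a) domain: |A| = 9, |A ∩ B| = 8; needs A ⊆ B, i.e. every element of A is in B (|A ∖ B| = 0) — false.
(b) statistical: |A| = 6, |A ∩ B| = 2; needs |A ∩ B| / |A| > 2/5 — false.
(c) external: |A| = 8, |A ∩ B| = 1; needs A ∩ B = ∅ (|A ∩ B| = 0) — false.
(d) editorial: |A| = 8, |A ∩ B| = 5; needs |A ∩ B| ≤ 4 — false.
(e) internal: |A| = 6, |A ∩ B| = 4; needs |A ∩ B| / |A| < 3/5 — false.

0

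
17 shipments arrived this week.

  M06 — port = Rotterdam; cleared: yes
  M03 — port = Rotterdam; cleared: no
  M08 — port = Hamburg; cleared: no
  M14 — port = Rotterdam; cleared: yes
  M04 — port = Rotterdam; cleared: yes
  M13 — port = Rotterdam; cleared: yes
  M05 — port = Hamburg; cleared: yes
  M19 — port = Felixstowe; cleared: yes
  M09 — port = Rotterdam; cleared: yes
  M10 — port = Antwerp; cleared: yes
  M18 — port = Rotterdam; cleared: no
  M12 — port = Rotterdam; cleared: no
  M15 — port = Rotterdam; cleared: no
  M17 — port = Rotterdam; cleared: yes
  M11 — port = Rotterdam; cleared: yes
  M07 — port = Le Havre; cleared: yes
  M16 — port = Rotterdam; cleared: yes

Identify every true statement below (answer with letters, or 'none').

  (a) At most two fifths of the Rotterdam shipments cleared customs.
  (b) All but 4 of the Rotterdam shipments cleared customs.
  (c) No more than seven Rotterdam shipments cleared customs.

(b)

|A| = 12, |A ∩ B| = 8, |A ∖ B| = 4.
(a) |A ∩ B| / |A| ≤ 2/5: fails.
(b) |A ∖ B| = 4: holds.
(c) |A ∩ B| ≤ 7: fails.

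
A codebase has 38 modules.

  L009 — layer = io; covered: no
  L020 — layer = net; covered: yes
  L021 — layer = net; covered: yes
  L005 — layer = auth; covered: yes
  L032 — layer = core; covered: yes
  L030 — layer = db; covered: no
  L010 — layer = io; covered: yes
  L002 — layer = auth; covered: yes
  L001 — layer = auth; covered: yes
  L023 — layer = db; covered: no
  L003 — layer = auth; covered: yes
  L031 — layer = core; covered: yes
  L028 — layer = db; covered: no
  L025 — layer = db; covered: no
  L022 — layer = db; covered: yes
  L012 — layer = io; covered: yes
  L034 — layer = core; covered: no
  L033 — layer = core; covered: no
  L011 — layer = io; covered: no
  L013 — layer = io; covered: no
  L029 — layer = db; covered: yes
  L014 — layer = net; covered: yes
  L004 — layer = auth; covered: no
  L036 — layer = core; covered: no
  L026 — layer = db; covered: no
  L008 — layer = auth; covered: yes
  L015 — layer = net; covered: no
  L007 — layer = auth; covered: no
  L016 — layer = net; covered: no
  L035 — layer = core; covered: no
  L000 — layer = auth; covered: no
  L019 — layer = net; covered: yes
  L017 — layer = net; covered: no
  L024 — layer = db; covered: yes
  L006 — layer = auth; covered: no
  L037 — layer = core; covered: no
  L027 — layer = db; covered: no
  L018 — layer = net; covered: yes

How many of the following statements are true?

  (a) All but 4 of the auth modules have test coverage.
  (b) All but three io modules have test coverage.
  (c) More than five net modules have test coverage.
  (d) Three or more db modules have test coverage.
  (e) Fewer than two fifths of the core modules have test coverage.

4

(a) auth: |A| = 9, |A ∩ B| = 5; needs |A ∖ B| = 4 — true.
(b) io: |A| = 5, |A ∩ B| = 2; needs |A ∖ B| = 3 — true.
(c) net: |A| = 8, |A ∩ B| = 5; needs |A ∩ B| > 5 — false.
(d) db: |A| = 9, |A ∩ B| = 3; needs |A ∩ B| ≥ 3 — true.
(e) core: |A| = 7, |A ∩ B| = 2; needs |A ∩ B| / |A| < 2/5 — true.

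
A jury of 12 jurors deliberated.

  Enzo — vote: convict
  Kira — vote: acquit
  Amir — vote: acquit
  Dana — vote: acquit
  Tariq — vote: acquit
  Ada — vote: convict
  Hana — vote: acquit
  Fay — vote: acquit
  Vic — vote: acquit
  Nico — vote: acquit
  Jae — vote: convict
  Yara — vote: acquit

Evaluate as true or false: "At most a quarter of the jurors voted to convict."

True

Truth condition: |A ∩ B| / |A| ≤ 1/4.
A (the restrictor) = {Enzo, Kira, Amir, Dana, Tariq, Ada, Hana, Fay, Vic, Nico, Jae, Yara}, |A| = 12.
A ∩ B = {Enzo, Ada, Jae}, so |A ∩ B| = 3.
A ∖ B = {Kira, Amir, Dana, Tariq, Hana, Fay, Vic, Nico, Yara}, so |A ∖ B| = 9.
|A ∩ B|/|A| = 3/12, so the statement is true.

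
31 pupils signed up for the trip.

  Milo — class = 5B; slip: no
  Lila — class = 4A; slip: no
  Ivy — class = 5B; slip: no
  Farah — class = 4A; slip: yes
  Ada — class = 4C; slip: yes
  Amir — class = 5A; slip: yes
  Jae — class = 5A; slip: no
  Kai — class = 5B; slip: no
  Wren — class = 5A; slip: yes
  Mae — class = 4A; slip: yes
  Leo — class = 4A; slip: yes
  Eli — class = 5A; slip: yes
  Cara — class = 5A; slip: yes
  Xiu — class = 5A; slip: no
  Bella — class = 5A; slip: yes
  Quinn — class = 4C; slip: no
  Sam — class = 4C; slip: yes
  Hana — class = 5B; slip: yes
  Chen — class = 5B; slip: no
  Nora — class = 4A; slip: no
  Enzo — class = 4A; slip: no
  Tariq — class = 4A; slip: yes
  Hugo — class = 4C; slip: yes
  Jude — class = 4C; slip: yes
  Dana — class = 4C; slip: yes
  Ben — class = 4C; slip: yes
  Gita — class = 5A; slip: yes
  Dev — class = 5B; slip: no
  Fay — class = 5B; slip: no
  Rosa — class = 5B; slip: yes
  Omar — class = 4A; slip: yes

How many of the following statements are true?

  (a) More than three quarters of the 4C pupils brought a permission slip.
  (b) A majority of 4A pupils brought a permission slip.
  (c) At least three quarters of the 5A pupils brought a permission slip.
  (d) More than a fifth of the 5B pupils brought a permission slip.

4

(a) 4C: |A| = 7, |A ∩ B| = 6; needs |A ∩ B| / |A| > 3/4 — true.
(b) 4A: |A| = 8, |A ∩ B| = 5; needs |A ∩ B| > |A ∖ B| — true.
(c) 5A: |A| = 8, |A ∩ B| = 6; needs |A ∩ B| / |A| ≥ 3/4 — true.
(d) 5B: |A| = 8, |A ∩ B| = 2; needs |A ∩ B| / |A| > 1/5 — true.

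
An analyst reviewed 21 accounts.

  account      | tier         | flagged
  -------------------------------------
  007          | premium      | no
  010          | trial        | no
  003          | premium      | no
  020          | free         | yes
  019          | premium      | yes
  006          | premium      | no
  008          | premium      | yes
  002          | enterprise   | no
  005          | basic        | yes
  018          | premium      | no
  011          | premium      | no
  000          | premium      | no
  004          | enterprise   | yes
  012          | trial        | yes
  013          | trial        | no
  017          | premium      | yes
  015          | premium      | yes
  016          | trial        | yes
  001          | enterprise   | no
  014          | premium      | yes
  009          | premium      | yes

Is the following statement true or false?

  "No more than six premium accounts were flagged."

True

The determiner here denotes the relation: |A ∩ B| ≤ 6.
A (the restrictor) = {007, 003, 019, 006, 008, 018, 011, 000, 017, 015, 014, 009}, |A| = 12.
A ∩ B = {019, 008, 017, 015, 014, 009}, so |A ∩ B| = 6.
|A ∩ B| = 6, so the statement is true.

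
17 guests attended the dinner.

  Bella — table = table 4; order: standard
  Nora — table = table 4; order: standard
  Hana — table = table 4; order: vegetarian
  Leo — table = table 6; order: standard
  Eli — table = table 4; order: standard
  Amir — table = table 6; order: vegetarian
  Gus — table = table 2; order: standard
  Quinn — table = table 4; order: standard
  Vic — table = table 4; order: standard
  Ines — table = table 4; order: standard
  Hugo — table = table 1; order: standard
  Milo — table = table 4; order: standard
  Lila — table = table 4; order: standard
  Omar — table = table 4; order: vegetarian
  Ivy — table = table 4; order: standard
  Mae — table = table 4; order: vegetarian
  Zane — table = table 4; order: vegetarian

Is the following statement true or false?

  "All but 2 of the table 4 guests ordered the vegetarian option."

False

Truth condition: |A ∖ B| = 2.
A (the restrictor) = {Bella, Nora, Hana, Eli, Quinn, Vic, Ines, Milo, Lila, Omar, Ivy, Mae, Zane}, |A| = 13.
A ∖ B = {Bella, Nora, Eli, Quinn, Vic, Ines, Milo, Lila, Ivy}, so |A ∖ B| = 9.
|A ∖ B| = 9, so the statement is false.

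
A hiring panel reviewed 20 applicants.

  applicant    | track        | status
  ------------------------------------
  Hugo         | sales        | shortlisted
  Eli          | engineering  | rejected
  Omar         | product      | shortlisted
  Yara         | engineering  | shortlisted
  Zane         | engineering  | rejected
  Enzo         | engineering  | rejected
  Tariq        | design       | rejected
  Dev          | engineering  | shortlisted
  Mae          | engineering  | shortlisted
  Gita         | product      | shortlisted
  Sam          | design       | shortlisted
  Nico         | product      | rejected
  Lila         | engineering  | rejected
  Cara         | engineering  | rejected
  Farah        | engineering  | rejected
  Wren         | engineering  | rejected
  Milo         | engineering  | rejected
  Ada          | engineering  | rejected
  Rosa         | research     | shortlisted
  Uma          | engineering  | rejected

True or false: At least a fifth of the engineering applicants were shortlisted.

True

The determiner here denotes the relation: |A ∩ B| / |A| ≥ 1/5.
A (the restrictor) = {Eli, Yara, Zane, Enzo, Dev, Mae, Lila, Cara, Farah, Wren, Milo, Ada, Uma}, |A| = 13.
A ∩ B = {Yara, Dev, Mae}, so |A ∩ B| = 3.
A ∖ B = {Eli, Zane, Enzo, Lila, Cara, Farah, Wren, Milo, Ada, Uma}, so |A ∖ B| = 10.
|A ∩ B|/|A| = 3/13, so the statement is true.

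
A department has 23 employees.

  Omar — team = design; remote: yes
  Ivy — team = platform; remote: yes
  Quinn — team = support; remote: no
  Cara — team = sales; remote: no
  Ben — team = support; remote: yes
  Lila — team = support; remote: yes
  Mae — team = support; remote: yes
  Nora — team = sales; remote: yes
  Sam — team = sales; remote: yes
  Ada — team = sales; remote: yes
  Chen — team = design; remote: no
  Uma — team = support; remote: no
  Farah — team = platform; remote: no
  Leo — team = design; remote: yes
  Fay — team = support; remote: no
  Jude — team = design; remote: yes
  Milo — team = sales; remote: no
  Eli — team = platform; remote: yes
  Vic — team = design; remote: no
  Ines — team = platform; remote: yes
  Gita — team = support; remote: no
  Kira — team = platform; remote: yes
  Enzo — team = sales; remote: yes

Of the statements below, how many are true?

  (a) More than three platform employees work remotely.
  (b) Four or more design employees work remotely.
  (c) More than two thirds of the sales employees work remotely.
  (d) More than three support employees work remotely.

(a) platform: |A| = 5, |A ∩ B| = 4; needs |A ∩ B| > 3 — true.
(b) design: |A| = 5, |A ∩ B| = 3; needs |A ∩ B| ≥ 4 — false.
(c) sales: |A| = 6, |A ∩ B| = 4; needs |A ∩ B| / |A| > 2/3 — false.
(d) support: |A| = 7, |A ∩ B| = 3; needs |A ∩ B| > 3 — false.

1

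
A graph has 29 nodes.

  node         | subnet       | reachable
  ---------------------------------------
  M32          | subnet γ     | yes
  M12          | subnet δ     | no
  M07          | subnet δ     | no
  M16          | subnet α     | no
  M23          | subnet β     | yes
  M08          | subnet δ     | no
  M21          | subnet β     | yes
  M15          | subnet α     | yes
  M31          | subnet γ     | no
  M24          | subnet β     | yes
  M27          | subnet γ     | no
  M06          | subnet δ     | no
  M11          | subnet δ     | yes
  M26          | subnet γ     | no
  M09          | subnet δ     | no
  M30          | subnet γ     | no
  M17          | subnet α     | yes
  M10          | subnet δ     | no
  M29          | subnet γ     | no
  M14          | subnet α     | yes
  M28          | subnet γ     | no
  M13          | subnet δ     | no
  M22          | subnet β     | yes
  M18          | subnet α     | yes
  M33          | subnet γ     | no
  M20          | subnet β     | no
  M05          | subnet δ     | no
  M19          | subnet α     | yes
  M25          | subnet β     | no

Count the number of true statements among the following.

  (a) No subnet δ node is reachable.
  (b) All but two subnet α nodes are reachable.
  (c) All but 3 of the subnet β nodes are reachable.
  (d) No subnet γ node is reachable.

(a) subnet δ: |A| = 9, |A ∩ B| = 1; needs A ∩ B = ∅ (|A ∩ B| = 0) — false.
(b) subnet α: |A| = 6, |A ∩ B| = 5; needs |A ∖ B| = 2 — false.
(c) subnet β: |A| = 6, |A ∩ B| = 4; needs |A ∖ B| = 3 — false.
(d) subnet γ: |A| = 8, |A ∩ B| = 1; needs A ∩ B = ∅ (|A ∩ B| = 0) — false.

0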